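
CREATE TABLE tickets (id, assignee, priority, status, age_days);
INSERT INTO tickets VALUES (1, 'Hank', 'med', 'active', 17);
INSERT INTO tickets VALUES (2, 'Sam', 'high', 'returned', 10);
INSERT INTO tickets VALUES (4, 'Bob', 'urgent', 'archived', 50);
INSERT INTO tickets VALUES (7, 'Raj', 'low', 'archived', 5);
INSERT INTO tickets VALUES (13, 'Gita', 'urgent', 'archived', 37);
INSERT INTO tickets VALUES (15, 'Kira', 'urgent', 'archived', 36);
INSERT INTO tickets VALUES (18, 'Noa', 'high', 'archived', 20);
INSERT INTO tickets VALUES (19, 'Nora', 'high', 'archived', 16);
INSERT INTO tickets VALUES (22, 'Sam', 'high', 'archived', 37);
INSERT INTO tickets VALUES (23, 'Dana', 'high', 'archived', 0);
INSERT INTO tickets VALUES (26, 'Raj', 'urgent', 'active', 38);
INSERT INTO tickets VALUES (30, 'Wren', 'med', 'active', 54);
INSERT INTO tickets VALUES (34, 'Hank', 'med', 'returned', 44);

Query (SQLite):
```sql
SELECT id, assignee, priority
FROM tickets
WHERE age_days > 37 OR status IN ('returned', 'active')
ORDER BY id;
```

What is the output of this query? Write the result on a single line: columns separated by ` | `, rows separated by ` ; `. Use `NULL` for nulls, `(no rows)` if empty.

age_days > 37: ids {4, 26, 30, 34}
status IN ('returned', 'active'): ids {1, 2, 26, 30, 34}
Combine with OR.

1 | Hank | med ; 2 | Sam | high ; 4 | Bob | urgent ; 26 | Raj | urgent ; 30 | Wren | med ; 34 | Hank | med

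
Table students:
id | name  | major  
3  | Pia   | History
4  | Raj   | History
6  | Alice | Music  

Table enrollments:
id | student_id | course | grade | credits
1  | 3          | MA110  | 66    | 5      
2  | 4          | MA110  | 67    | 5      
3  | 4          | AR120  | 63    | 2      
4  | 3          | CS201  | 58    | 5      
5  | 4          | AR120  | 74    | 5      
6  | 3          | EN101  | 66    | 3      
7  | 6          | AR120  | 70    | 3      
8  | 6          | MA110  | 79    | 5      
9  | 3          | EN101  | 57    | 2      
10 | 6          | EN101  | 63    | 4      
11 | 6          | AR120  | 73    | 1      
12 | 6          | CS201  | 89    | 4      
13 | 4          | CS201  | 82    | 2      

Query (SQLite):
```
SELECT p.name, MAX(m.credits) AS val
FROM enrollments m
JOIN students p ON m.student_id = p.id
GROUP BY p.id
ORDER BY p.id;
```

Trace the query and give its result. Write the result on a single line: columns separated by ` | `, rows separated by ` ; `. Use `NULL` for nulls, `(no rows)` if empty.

Join each enrollments row to its students via student_id.
Group joined rows by students.id; compute MAX(m.credits) per group.
  3: ids {1, 4, 6, 9} → MAX(m.credits)=5
  4: ids {2, 3, 5, 13} → MAX(m.credits)=5
  6: ids {7, 8, 10, 11, 12} → MAX(m.credits)=5

Pia | 5 ; Raj | 5 ; Alice | 5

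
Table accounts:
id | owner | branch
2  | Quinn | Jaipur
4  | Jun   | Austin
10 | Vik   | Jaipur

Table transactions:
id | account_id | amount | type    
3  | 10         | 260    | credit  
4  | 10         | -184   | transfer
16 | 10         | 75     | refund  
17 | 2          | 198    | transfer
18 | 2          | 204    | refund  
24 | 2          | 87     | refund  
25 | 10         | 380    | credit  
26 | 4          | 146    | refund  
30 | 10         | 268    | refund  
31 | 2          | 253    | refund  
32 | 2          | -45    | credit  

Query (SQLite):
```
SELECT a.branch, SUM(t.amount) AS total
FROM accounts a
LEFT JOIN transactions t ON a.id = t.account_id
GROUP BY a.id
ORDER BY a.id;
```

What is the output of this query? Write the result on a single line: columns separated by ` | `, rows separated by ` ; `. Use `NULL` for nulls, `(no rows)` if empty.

Jaipur | 697 ; Austin | 146 ; Jaipur | 799

LEFT JOIN keeps every accounts row; unmatched ones get NULL for transactions columns.
Group by accounts.id and compute SUM(t.amount). SUM over an all-NULL group is NULL.
  2: ids {17, 18, 24, 31, 32} → SUM(t.amount)=697
  4: ids {26} → SUM(t.amount)=146
  10: ids {3, 4, 16, 25, 30} → SUM(t.amount)=799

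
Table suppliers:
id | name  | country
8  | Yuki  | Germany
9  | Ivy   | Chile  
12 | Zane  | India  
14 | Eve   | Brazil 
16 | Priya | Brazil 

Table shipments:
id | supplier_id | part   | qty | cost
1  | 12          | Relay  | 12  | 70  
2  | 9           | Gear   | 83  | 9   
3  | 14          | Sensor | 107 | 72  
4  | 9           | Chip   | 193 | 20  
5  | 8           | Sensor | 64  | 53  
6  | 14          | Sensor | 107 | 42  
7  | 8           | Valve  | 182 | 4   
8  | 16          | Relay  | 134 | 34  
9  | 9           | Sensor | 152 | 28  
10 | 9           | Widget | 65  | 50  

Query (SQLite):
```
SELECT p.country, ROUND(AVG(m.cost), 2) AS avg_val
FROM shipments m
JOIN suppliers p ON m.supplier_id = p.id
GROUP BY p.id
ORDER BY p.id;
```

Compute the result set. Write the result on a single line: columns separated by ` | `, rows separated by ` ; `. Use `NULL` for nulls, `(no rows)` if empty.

Germany | 28.5 ; Chile | 26.75 ; India | 70 ; Brazil | 57 ; Brazil | 34

Join each shipments row to its suppliers via supplier_id.
Group joined rows by suppliers.id; compute ROUND(AVG(m.cost), 2) per group.
  8: ids {5, 7} → ROUND(AVG(m.cost), 2)=28.5
  9: ids {2, 4, 9, 10} → ROUND(AVG(m.cost), 2)=26.75
  12: ids {1} → ROUND(AVG(m.cost), 2)=70
  14: ids {3, 6} → ROUND(AVG(m.cost), 2)=57
  16: ids {8} → ROUND(AVG(m.cost), 2)=34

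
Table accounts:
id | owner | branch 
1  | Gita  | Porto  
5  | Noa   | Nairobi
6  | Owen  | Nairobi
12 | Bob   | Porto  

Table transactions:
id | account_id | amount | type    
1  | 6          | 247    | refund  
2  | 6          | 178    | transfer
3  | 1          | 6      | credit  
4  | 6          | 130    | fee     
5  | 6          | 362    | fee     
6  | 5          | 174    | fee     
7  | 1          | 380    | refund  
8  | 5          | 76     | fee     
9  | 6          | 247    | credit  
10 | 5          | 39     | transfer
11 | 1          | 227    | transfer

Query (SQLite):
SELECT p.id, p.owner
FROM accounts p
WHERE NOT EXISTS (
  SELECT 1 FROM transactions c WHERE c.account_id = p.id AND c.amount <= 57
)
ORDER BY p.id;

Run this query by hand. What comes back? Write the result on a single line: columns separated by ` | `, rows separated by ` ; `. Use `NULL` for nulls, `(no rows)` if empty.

6 | Owen ; 12 | Bob

For each accounts row, check whether any transactions with matching account_id has amount <= 57.
Keep rows where that is false.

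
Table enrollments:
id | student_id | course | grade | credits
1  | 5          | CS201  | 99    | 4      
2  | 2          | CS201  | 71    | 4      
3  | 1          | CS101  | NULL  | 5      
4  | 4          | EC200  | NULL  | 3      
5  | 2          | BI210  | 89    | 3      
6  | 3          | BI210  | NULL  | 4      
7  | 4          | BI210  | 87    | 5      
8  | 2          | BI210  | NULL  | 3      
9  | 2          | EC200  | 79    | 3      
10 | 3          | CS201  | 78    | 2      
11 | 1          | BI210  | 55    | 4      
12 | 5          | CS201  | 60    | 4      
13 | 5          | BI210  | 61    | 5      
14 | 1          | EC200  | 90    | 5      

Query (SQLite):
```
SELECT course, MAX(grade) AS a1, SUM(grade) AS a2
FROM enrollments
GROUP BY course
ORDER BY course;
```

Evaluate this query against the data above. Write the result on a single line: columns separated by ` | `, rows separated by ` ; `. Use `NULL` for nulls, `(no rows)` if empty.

BI210 | 89 | 292 ; CS101 | NULL | NULL ; CS201 | 99 | 308 ; EC200 | 90 | 169

Group enrollments by course.
Per group compute: MAX(grade), SUM(grade).
  BI210: ids {5, 6, 7, 8, 11, 13} → MAX(grade)=89, SUM(grade)=292
  CS101: ids {3} → MAX(grade)=NULL, SUM(grade)=NULL
  CS201: ids {1, 2, 10, 12} → MAX(grade)=99, SUM(grade)=308
  EC200: ids {4, 9, 14} → MAX(grade)=90, SUM(grade)=169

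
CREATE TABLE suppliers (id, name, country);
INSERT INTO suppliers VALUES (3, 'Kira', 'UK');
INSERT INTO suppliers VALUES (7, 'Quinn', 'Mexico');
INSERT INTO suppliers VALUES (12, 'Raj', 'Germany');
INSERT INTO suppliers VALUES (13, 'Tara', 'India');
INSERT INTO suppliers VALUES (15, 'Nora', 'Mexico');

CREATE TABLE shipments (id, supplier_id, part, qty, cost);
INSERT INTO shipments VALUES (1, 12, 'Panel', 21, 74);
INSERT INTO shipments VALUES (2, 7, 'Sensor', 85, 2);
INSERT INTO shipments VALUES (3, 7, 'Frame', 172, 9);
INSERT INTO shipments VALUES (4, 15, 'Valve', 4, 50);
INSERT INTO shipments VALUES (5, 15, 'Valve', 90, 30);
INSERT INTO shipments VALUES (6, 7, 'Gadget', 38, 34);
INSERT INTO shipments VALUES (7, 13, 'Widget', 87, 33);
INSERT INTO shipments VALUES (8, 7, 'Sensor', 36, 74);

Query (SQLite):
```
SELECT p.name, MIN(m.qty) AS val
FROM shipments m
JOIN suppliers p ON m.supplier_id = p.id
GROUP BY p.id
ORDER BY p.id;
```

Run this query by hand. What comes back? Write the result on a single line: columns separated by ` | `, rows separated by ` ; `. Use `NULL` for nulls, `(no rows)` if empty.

Join each shipments row to its suppliers via supplier_id.
Group joined rows by suppliers.id; compute MIN(m.qty) per group.
  7: ids {2, 3, 6, 8} → MIN(m.qty)=36
  12: ids {1} → MIN(m.qty)=21
  13: ids {7} → MIN(m.qty)=87
  15: ids {4, 5} → MIN(m.qty)=4

Quinn | 36 ; Raj | 21 ; Tara | 87 ; Nora | 4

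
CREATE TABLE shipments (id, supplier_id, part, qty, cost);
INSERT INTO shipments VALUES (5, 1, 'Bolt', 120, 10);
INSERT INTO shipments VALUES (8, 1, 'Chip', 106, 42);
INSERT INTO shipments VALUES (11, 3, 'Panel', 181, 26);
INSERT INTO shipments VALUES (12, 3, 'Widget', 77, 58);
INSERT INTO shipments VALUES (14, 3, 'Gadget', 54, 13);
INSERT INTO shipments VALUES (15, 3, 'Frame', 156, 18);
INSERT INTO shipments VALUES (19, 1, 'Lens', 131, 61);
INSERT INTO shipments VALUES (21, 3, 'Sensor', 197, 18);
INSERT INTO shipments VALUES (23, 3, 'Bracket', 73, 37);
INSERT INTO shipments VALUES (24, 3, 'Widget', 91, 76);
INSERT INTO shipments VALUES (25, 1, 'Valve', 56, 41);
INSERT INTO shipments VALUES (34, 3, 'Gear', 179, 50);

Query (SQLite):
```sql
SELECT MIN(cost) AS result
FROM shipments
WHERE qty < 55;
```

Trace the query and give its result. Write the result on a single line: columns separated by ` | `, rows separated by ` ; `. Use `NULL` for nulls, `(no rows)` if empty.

Rows where qty < 55 → cost values: [13].
MIN of non-NULL values = 13.

13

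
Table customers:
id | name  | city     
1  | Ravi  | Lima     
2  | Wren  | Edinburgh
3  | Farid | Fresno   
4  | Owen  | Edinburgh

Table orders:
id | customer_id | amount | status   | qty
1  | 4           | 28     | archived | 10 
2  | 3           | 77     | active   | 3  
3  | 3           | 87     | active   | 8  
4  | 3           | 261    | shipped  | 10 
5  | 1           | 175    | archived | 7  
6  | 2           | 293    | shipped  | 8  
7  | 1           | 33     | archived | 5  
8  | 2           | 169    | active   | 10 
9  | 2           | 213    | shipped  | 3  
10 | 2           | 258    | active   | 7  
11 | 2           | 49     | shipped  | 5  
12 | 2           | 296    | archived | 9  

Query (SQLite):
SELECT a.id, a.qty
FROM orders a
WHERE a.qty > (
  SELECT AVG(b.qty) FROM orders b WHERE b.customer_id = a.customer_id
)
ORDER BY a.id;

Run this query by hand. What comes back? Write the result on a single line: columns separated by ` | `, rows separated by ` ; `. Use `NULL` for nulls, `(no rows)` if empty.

3 | 8 ; 4 | 10 ; 5 | 7 ; 6 | 8 ; 8 | 10 ; 12 | 9

For each orders row a, compute AVG(qty) over rows sharing a.customer_id.
Keep row a if a.qty > that per-group AVG.
  customer_id=1: AVG(qty) = 6.0
  customer_id=2: AVG(qty) = 7.0
  customer_id=3: AVG(qty) = 7.0
  customer_id=4: AVG(qty) = 10.0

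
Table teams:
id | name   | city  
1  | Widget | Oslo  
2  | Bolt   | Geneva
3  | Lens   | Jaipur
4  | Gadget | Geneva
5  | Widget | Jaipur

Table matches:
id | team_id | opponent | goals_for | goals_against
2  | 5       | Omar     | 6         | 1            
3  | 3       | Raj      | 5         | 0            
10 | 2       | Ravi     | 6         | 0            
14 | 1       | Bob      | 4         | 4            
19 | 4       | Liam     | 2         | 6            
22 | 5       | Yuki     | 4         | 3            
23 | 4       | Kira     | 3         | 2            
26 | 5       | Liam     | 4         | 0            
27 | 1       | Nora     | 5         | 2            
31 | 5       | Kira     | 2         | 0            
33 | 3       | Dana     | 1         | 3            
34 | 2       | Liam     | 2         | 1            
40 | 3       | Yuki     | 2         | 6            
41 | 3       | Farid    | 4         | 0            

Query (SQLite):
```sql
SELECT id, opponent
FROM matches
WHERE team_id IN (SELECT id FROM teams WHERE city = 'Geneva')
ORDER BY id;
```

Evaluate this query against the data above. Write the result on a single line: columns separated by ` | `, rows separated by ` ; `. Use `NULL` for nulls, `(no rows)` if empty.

10 | Ravi ; 19 | Liam ; 23 | Kira ; 34 | Liam

Inner query: teams.id where city = 'Geneva'.
Outer: keep matches rows whose team_id is in that set.
Inner query → {2, 4}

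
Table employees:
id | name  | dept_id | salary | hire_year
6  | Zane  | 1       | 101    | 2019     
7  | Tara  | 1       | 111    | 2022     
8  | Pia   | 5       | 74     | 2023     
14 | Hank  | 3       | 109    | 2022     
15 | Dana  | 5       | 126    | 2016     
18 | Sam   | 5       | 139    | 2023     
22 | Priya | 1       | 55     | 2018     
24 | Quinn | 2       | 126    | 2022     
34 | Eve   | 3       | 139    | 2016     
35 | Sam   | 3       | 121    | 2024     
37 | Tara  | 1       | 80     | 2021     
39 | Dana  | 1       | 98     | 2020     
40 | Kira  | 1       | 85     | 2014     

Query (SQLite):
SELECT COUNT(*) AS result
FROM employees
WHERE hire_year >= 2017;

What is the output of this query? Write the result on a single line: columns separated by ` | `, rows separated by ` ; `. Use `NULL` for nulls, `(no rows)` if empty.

Rows where hire_year >= 2017 → salary values: [101, 111, 74, 109, 139, 55, 126, 121, 80, 98].
COUNT(*) counts rows → 10.

10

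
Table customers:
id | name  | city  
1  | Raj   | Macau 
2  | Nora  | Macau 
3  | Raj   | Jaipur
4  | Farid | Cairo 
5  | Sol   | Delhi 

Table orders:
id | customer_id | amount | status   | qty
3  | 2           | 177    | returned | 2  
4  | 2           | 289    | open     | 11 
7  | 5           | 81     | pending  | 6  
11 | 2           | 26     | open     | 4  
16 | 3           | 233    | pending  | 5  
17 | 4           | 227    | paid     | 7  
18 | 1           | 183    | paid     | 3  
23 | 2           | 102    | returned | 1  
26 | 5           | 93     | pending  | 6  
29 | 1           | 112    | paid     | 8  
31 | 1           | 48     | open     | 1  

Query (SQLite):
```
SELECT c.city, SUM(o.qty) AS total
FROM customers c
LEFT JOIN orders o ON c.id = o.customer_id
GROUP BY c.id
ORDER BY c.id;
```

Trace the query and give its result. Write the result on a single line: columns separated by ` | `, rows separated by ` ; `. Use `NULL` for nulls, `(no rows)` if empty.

LEFT JOIN keeps every customers row; unmatched ones get NULL for orders columns.
Group by customers.id and compute SUM(o.qty). SUM over an all-NULL group is NULL.
  1: ids {18, 29, 31} → SUM(o.qty)=12
  2: ids {3, 4, 11, 23} → SUM(o.qty)=18
  3: ids {16} → SUM(o.qty)=5
  4: ids {17} → SUM(o.qty)=7
  5: ids {7, 26} → SUM(o.qty)=12

Macau | 12 ; Macau | 18 ; Jaipur | 5 ; Cairo | 7 ; Delhi | 12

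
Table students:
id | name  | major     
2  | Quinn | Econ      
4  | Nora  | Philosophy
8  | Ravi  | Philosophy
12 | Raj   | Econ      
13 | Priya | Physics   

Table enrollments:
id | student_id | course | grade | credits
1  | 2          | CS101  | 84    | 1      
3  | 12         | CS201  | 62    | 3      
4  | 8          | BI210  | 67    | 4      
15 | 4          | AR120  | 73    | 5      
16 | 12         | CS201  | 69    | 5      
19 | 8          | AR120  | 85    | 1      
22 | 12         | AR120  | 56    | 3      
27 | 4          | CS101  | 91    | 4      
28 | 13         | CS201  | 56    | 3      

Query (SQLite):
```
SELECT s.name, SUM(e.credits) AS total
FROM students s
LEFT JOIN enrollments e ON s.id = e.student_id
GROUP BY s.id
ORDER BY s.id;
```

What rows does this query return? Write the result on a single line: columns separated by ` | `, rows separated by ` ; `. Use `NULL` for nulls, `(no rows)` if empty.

Quinn | 1 ; Nora | 9 ; Ravi | 5 ; Raj | 11 ; Priya | 3

LEFT JOIN keeps every students row; unmatched ones get NULL for enrollments columns.
Group by students.id and compute SUM(e.credits). SUM over an all-NULL group is NULL.
  2: ids {1} → SUM(e.credits)=1
  4: ids {15, 27} → SUM(e.credits)=9
  8: ids {4, 19} → SUM(e.credits)=5
  12: ids {3, 16, 22} → SUM(e.credits)=11
  13: ids {28} → SUM(e.credits)=3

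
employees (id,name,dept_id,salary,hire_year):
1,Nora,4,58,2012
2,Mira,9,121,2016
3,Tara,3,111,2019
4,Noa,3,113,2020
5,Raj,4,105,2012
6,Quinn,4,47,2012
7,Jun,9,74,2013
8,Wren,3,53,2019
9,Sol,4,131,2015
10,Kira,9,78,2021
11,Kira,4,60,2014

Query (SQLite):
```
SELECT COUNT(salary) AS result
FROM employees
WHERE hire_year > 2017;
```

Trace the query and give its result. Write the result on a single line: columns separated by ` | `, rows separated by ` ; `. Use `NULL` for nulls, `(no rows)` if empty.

Rows where hire_year > 2017 → salary values: [111, 113, 53, 78].
COUNT(salary) counts non-NULL values → 4.

4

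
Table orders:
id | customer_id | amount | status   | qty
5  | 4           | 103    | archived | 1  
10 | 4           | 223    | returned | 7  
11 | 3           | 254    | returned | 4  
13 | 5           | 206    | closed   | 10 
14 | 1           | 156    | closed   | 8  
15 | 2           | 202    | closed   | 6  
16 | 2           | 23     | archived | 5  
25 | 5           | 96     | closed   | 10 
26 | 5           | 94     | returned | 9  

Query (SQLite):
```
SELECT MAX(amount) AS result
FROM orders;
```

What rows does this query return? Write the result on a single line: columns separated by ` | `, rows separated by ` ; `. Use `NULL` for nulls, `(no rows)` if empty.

254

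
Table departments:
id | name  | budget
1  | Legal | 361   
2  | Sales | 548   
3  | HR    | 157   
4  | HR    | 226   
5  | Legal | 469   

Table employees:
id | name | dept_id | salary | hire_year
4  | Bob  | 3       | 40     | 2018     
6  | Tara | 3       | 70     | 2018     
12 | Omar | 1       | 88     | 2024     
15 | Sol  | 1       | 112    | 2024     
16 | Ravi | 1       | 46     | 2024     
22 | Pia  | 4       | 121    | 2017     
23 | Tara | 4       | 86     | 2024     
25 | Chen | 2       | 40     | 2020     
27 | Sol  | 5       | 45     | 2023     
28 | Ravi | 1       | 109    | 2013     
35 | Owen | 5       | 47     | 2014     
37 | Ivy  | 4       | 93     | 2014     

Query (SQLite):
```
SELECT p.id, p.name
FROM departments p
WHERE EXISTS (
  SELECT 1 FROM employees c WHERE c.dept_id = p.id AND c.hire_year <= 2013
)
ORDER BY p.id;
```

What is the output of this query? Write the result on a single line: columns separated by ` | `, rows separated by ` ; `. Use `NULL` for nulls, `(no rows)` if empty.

For each departments row, check whether any employees with matching dept_id has hire_year <= 2013.
Keep rows where that is true.

1 | Legal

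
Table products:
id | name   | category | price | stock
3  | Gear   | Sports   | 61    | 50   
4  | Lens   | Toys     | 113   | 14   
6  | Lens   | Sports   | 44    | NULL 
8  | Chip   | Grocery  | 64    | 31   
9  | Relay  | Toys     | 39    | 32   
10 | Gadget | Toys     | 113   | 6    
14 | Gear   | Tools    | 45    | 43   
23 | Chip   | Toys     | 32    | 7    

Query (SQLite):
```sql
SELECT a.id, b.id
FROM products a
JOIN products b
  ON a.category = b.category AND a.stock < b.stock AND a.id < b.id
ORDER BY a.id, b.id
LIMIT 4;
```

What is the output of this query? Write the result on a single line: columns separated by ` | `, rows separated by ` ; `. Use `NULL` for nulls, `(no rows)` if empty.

4 | 9 ; 10 | 23

Pairs (a,b) with same category, a.stock < b.stock, a.id < b.id.
category groups: Grocery:{8} Sports:{3,6} Tools:{14} Toys:{4,9,10,23}
Ordered by (a.id, b.id); first 4.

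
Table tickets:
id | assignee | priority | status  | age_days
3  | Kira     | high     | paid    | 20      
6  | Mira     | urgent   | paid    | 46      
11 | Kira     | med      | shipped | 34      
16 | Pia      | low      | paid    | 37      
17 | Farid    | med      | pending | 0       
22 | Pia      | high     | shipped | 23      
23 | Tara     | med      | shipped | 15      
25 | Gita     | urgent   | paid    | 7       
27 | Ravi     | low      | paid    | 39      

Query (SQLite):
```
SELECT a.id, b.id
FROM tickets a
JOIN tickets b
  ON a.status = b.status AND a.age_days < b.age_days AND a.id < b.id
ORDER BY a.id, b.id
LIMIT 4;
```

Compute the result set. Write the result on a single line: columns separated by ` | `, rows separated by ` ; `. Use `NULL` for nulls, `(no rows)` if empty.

Pairs (a,b) with same status, a.age_days < b.age_days, a.id < b.id.
status groups: paid:{3,6,16,25,27} pending:{17} shipped:{11,22,23}
Ordered by (a.id, b.id); first 4.

3 | 6 ; 3 | 16 ; 3 | 27 ; 16 | 27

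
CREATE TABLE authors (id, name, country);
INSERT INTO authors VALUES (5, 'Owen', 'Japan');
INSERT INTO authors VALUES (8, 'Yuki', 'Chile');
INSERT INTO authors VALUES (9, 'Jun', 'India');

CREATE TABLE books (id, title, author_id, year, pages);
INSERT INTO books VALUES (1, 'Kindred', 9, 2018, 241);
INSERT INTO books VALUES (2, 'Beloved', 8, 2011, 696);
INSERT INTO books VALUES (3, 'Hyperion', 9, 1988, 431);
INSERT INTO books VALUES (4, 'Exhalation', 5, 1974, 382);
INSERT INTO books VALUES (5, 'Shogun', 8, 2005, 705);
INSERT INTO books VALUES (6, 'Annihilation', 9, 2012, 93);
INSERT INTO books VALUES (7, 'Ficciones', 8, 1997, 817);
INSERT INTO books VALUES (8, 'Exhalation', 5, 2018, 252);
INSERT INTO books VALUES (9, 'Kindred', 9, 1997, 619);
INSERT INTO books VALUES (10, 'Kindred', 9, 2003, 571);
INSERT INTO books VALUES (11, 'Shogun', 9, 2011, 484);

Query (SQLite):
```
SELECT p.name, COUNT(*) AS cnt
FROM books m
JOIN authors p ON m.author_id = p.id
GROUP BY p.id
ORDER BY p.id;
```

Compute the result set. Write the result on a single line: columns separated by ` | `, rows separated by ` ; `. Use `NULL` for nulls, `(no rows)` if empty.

Owen | 2 ; Yuki | 3 ; Jun | 6

Join each books row to its authors via author_id.
Group joined rows by authors.id; compute COUNT(*) per group.
  5: ids {4, 8} → COUNT(*)=2
  8: ids {2, 5, 7} → COUNT(*)=3
  9: ids {1, 3, 6, 9, 10, 11} → COUNT(*)=6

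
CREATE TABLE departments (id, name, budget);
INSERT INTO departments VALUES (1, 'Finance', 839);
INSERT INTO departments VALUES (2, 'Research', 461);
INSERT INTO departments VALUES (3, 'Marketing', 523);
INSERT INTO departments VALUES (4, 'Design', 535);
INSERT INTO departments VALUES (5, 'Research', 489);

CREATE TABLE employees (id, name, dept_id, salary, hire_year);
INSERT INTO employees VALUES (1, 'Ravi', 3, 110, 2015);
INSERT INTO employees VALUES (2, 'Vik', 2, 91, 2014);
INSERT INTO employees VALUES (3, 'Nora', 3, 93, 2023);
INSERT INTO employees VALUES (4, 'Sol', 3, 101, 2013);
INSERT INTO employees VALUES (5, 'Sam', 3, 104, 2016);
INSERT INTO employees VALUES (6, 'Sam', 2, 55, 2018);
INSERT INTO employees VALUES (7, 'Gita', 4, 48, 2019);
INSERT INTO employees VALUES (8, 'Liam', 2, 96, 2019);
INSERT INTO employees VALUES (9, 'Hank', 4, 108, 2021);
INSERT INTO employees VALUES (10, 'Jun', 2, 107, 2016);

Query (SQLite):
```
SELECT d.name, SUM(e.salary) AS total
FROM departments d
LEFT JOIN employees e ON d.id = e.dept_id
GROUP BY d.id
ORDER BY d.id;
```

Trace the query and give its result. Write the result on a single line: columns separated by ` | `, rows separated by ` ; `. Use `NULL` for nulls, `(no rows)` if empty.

LEFT JOIN keeps every departments row; unmatched ones get NULL for employees columns.
Group by departments.id and compute SUM(e.salary). SUM over an all-NULL group is NULL.
  1: ids {—} → SUM(e.salary)=NULL
  2: ids {2, 6, 8, 10} → SUM(e.salary)=349
  3: ids {1, 3, 4, 5} → SUM(e.salary)=408
  4: ids {7, 9} → SUM(e.salary)=156
  5: ids {—} → SUM(e.salary)=NULL

Finance | NULL ; Research | 349 ; Marketing | 408 ; Design | 156 ; Research | NULL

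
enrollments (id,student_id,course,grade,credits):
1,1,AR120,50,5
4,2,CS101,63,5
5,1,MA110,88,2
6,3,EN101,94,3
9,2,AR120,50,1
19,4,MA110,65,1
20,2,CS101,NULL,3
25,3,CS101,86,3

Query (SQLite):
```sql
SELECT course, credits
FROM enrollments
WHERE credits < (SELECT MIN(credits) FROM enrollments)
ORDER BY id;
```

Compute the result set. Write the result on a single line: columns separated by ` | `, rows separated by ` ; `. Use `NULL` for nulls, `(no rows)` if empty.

Scalar subquery: MIN(credits) over all enrollments rows = 1.
Keep rows where credits < that value.

(no rows)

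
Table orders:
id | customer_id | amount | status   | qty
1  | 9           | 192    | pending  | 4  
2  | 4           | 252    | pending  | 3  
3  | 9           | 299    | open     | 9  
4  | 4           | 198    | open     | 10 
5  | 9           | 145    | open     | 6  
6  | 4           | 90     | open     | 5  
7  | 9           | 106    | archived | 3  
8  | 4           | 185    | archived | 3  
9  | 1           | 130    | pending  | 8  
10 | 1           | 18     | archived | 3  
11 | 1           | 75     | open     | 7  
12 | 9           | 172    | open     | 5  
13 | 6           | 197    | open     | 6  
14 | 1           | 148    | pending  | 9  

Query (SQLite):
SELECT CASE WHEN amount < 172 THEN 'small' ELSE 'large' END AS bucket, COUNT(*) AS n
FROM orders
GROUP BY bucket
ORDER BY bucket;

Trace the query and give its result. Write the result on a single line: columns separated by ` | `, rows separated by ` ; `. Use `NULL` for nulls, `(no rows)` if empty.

large | 7 ; small | 7

Bucket rows by amount < 172 → 'small' else 'large'; count each bucket.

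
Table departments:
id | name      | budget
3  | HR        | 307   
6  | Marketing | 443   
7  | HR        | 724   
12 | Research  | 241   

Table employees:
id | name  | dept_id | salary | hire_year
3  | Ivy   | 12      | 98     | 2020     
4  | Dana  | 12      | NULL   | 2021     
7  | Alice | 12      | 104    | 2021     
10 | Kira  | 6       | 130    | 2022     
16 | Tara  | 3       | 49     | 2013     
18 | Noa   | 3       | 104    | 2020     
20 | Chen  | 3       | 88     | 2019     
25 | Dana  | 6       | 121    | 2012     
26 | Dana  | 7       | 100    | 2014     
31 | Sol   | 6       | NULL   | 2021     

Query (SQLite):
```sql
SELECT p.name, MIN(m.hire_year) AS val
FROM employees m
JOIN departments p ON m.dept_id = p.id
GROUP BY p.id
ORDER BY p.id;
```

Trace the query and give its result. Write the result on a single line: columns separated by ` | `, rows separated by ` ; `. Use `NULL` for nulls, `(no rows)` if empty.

Join each employees row to its departments via dept_id.
Group joined rows by departments.id; compute MIN(m.hire_year) per group.
  3: ids {16, 18, 20} → MIN(m.hire_year)=2013
  6: ids {10, 25, 31} → MIN(m.hire_year)=2012
  7: ids {26} → MIN(m.hire_year)=2014
  12: ids {3, 4, 7} → MIN(m.hire_year)=2020

HR | 2013 ; Marketing | 2012 ; HR | 2014 ; Research | 2020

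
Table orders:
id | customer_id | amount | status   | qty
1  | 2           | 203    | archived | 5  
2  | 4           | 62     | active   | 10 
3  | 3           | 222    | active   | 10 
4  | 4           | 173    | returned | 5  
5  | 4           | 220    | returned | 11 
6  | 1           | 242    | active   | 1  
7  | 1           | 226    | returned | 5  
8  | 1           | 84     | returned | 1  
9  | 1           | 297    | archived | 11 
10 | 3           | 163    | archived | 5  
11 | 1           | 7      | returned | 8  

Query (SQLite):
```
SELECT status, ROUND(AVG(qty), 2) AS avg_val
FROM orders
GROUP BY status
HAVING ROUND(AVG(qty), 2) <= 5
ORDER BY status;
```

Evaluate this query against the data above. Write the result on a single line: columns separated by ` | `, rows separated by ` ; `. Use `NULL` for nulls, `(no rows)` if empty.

Partition orders by status; compute ROUND(AVG(qty), 2) within each group.
HAVING: keep groups where ROUND(AVG(qty), 2) <= 5.
  active: ids {2, 3, 6} → ROUND(AVG(qty), 2)=7
  archived: ids {1, 9, 10} → ROUND(AVG(qty), 2)=7
  returned: ids {4, 5, 7, 8, 11} → ROUND(AVG(qty), 2)=6

(no rows)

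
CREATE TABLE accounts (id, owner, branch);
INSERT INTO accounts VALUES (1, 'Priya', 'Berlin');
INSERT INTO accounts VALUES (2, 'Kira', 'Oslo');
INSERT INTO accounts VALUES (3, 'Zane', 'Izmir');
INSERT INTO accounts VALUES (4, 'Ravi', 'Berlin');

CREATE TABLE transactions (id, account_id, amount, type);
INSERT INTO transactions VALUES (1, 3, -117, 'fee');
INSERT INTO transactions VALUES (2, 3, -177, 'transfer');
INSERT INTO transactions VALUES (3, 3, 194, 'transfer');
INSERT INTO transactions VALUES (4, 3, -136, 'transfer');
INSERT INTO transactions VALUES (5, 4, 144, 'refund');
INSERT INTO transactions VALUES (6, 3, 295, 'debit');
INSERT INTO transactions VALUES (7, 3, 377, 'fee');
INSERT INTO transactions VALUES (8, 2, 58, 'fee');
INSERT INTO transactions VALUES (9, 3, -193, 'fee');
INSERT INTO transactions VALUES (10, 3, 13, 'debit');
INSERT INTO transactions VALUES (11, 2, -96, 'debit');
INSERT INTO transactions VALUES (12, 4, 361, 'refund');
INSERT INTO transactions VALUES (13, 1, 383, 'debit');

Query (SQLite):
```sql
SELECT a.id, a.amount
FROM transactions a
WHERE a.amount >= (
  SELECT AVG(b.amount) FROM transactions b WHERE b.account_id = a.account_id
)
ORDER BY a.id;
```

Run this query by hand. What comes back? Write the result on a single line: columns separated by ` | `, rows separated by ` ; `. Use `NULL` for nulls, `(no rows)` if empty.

3 | 194 ; 6 | 295 ; 7 | 377 ; 8 | 58 ; 12 | 361 ; 13 | 383

For each transactions row a, compute AVG(amount) over rows sharing a.account_id.
Keep row a if a.amount >= that per-group AVG.
  account_id=1: AVG(amount) = 383.0
  account_id=2: AVG(amount) = -19.0
  account_id=3: AVG(amount) = 32.0
  account_id=4: AVG(amount) = 252.5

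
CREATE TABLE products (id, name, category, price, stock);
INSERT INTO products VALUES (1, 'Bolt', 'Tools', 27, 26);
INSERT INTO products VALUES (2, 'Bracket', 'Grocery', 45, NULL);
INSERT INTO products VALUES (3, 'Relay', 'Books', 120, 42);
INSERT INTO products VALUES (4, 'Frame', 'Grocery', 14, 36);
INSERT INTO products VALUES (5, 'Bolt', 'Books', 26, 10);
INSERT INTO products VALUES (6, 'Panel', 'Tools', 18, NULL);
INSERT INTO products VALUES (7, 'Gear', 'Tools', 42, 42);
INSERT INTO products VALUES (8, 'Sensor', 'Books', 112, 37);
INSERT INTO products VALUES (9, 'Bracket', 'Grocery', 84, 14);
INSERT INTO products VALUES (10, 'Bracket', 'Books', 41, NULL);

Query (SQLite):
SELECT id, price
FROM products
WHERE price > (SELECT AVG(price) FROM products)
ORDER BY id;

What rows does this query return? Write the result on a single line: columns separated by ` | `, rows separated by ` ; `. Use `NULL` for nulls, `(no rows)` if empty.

3 | 120 ; 8 | 112 ; 9 | 84

Scalar subquery: AVG(price) over all products rows = 52.9.
Keep rows where price > that value.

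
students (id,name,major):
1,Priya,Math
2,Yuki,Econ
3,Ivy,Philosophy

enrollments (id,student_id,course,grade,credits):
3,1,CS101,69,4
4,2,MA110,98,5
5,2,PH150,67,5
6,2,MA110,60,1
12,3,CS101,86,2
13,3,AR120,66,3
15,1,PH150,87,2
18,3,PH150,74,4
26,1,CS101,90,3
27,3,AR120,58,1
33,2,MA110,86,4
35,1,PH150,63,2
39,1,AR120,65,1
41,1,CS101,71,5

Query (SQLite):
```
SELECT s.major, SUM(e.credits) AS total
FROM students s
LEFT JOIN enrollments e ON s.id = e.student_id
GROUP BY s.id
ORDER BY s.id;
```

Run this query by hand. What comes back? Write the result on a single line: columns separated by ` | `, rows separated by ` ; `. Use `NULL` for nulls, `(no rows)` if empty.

Math | 17 ; Econ | 15 ; Philosophy | 10

LEFT JOIN keeps every students row; unmatched ones get NULL for enrollments columns.
Group by students.id and compute SUM(e.credits). SUM over an all-NULL group is NULL.
  1: ids {3, 15, 26, 35, 39, 41} → SUM(e.credits)=17
  2: ids {4, 5, 6, 33} → SUM(e.credits)=15
  3: ids {12, 13, 18, 27} → SUM(e.credits)=10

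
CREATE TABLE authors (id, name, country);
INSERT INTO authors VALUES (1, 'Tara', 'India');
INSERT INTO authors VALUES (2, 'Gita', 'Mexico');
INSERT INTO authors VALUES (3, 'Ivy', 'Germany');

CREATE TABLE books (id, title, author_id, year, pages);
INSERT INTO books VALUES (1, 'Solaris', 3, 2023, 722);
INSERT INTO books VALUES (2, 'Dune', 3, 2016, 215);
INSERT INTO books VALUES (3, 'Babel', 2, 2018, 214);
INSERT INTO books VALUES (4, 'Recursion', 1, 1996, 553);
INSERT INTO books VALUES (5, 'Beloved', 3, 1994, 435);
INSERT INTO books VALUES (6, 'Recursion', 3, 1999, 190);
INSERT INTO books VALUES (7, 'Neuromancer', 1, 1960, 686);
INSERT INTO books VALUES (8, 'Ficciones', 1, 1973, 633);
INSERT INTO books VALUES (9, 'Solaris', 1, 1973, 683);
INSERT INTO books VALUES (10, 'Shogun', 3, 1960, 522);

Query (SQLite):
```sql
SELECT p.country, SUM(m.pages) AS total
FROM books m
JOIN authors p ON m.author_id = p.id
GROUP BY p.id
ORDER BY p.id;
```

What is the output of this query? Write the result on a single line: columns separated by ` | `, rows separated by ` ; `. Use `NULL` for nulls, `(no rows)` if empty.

Join each books row to its authors via author_id.
Group joined rows by authors.id; compute SUM(m.pages) per group.
  1: ids {4, 7, 8, 9} → SUM(m.pages)=2555
  2: ids {3} → SUM(m.pages)=214
  3: ids {1, 2, 5, 6, 10} → SUM(m.pages)=2084

India | 2555 ; Mexico | 214 ; Germany | 2084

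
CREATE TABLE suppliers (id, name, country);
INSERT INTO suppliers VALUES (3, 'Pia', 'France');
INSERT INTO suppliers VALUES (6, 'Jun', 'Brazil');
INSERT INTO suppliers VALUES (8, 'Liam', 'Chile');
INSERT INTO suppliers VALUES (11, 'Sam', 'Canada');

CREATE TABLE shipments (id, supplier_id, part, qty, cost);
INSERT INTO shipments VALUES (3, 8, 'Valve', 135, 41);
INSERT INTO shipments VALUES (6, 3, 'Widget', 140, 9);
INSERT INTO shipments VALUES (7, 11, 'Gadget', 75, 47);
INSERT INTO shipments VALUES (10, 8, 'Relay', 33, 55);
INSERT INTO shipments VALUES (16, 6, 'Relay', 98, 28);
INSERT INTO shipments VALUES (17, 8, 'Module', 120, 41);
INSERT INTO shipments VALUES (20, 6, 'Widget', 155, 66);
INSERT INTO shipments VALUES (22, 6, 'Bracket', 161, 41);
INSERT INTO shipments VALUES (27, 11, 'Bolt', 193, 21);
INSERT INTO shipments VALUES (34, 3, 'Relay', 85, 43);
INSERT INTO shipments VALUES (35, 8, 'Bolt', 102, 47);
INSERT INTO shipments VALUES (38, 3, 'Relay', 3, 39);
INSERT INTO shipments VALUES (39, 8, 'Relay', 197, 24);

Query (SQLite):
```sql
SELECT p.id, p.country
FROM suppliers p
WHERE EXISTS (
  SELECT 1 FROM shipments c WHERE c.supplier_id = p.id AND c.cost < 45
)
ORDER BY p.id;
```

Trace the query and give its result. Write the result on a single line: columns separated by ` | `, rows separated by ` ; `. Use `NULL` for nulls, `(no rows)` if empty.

3 | France ; 6 | Brazil ; 8 | Chile ; 11 | Canada

For each suppliers row, check whether any shipments with matching supplier_id has cost < 45.
Keep rows where that is true.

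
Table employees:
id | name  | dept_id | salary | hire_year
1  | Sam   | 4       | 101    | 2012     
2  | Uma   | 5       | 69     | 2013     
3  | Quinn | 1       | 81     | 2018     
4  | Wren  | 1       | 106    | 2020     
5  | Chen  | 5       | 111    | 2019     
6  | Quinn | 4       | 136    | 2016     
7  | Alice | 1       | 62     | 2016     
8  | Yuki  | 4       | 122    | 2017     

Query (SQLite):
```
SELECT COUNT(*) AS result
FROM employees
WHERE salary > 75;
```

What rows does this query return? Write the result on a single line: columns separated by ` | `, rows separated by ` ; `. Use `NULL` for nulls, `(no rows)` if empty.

6

Rows where salary > 75 → hire_year values: [2012, 2018, 2020, 2019, 2016, 2017].
COUNT(*) counts rows → 6.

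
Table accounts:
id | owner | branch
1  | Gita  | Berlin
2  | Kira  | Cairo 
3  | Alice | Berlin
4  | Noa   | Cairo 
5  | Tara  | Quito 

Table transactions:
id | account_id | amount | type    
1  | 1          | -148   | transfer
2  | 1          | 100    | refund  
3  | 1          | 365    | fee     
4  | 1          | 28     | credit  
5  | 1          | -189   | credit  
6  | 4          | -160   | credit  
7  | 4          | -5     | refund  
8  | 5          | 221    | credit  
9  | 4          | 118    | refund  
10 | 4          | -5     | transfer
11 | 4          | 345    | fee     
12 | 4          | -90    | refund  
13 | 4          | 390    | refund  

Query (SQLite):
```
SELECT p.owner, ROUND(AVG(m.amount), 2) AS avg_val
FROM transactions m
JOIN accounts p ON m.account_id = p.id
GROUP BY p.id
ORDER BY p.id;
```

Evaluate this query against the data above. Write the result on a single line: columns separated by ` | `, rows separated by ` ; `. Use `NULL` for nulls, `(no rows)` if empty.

Gita | 31.2 ; Noa | 84.71 ; Tara | 221

Join each transactions row to its accounts via account_id.
Group joined rows by accounts.id; compute ROUND(AVG(m.amount), 2) per group.
  1: ids {1, 2, 3, 4, 5} → ROUND(AVG(m.amount), 2)=31.2
  4: ids {6, 7, 9, 10, 11, 12, 13} → ROUND(AVG(m.amount), 2)=84.71
  5: ids {8} → ROUND(AVG(m.amount), 2)=221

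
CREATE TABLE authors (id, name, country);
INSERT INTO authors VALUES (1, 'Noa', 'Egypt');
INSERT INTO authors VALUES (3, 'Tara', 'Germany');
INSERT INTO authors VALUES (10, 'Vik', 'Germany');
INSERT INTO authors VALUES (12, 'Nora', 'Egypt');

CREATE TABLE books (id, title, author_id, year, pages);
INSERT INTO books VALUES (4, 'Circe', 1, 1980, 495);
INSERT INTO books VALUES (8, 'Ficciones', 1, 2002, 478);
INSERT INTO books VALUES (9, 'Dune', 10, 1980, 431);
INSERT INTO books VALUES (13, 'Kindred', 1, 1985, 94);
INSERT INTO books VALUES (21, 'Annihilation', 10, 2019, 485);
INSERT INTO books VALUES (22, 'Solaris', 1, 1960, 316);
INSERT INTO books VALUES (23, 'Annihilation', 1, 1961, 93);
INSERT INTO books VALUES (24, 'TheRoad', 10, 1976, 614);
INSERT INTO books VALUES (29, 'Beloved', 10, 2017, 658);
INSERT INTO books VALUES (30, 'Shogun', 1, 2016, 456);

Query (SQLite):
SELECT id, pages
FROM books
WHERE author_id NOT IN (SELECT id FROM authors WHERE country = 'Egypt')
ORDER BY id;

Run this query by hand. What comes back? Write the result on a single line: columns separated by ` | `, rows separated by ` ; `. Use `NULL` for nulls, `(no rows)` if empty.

Inner query: authors.id where country = 'Egypt'.
Outer: keep books rows whose author_id is not in that set.
Inner query → {1, 12}

9 | 431 ; 21 | 485 ; 24 | 614 ; 29 | 658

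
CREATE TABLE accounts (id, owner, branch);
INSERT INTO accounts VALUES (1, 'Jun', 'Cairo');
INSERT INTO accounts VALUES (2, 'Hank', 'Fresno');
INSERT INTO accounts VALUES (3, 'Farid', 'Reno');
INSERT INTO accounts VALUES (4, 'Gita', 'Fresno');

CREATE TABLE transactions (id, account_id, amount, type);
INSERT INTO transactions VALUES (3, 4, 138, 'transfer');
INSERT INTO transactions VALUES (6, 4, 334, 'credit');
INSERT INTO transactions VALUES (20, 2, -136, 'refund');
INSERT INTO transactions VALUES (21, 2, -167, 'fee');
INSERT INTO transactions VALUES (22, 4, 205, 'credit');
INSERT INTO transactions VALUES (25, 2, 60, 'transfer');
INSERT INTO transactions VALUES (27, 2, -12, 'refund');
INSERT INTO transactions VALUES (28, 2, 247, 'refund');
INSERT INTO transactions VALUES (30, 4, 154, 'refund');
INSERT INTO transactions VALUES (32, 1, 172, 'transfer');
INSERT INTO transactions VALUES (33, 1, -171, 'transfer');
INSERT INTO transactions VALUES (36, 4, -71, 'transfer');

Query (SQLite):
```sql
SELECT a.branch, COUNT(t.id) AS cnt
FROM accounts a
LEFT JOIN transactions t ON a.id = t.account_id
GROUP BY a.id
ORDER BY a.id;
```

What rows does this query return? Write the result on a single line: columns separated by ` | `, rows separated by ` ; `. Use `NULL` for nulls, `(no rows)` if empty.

LEFT JOIN keeps every accounts row; unmatched ones get NULL for transactions columns.
Group by accounts.id and compute COUNT(t.id). COUNT(col) of an all-NULL group is 0.
  1: ids {32, 33} → COUNT(t.id)=2
  2: ids {20, 21, 25, 27, 28} → COUNT(t.id)=5
  3: ids {—} → COUNT(t.id)=0
  4: ids {3, 6, 22, 30, 36} → COUNT(t.id)=5

Cairo | 2 ; Fresno | 5 ; Reno | 0 ; Fresno | 5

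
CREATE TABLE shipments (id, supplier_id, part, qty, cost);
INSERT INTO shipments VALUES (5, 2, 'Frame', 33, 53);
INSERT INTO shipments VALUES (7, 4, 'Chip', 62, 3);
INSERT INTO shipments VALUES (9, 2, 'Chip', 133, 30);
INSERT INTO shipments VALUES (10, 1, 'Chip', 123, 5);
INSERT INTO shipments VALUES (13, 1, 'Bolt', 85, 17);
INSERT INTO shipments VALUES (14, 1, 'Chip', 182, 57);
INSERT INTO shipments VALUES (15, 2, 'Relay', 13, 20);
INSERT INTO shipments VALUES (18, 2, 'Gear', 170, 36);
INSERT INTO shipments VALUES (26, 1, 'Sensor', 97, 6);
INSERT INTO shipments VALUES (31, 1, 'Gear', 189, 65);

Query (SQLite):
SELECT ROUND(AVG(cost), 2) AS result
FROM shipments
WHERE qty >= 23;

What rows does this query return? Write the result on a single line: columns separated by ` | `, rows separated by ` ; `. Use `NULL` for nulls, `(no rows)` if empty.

30.22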